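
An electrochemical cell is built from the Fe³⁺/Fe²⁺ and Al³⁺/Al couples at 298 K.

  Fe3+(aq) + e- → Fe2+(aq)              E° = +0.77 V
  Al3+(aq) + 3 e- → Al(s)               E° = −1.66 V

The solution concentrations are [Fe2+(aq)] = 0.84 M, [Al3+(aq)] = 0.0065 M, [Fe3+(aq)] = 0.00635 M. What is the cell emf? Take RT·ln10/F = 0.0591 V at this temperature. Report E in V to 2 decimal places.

Since E°(Fe³⁺/Fe²⁺) > E°(Al³⁺/Al), Fe³⁺/Fe²⁺ serves as the cathode.
E°cell = +0.77 − (−1.66) = +2.43 V, with n = 3 electrons transferred.
For the overall reaction 3 Fe3+(aq) + Al(s) → 3 Fe2+(aq) + Al3+(aq), Q = ([Fe2+(aq)]^3·[Al3+(aq)]) / [Fe3+(aq)]^3 = 1.5×10^4, giving log Q = 4.177.
E = E° − (0.0591/n)·log Q = +2.43 − (0.0591/3)(4.177) = +2.35 V.

+2.35 V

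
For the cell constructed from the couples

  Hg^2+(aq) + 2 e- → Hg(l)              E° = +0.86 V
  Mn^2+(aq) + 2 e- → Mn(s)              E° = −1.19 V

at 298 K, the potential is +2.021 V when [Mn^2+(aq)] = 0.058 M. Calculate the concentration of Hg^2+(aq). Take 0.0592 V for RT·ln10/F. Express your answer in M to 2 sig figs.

The Hg²⁺/Hg couple has the larger reduction potential, so it is the cathode: E°cell = +0.86 − (−1.19) = +2.05 V and n = 2.
Since E = E° − (0.0592/n)·log Q, log Q = n(E° − E)/0.0592 = 0.980.
The balanced reaction is Hg^2+(aq) + Mn(s) → Hg(l) + Mn^2+(aq), so Q = [Mn^2+(aq)] / [Hg^2+(aq)].
Substituting the known concentrations and solving, log [Hg^2+(aq)] = −2.217 and [Hg^2+(aq)] = 0.0061 M.

0.0061 M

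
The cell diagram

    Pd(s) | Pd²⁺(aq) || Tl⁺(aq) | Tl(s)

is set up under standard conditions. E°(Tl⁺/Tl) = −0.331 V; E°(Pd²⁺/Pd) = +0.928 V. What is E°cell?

By convention the left-hand electrode in cell notation is the anode (oxidation) and the right-hand electrode is the cathode (reduction).
E°cell = E°(right) − E°(left) = −0.331 − (+0.928) = −1.259 V.
The negative sign shows that, as written, the cell would require an external voltage to drive the reaction.

−1.259 V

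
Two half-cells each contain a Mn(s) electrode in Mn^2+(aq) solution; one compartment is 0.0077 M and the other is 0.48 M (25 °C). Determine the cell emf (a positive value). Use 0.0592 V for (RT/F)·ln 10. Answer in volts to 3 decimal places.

0.053 V

For a concentration cell E°cell = 0, since both electrodes use the same couple.
The compartment with the higher Mn^2+(aq) concentration (0.48 M) acts as the cathode; ions are reduced there and produced at the dilute (0.0077 M) anode.
With n = 2, Ecell = −(0.0592/2)·log([dilute]/[conc]) = −(0.0592/2)·log(0.0077/0.48) = +0.053 V.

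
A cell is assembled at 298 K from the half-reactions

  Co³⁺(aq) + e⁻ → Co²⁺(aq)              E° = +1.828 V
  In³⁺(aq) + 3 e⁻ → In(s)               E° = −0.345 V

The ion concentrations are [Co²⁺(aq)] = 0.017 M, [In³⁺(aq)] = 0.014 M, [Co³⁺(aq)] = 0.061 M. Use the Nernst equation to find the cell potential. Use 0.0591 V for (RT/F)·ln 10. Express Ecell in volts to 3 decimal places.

Since E°(Co³⁺/Co²⁺) > E°(In³⁺/In), Co³⁺/Co²⁺ serves as the cathode.
E°cell = E°cat − E°an = +1.828 − (−0.345) = +2.173 V; n = 3.
The balanced reaction is 3 Co³⁺(aq) + In(s) → 3 Co²⁺(aq) + In³⁺(aq), so Q = ([Co²⁺(aq)]^3·[In³⁺(aq)]) / [Co³⁺(aq)]^3 = 0.000303 and log Q = −3.519.
By the Nernst equation, E = +2.173 − (0.0591/3)·(−3.519) = +2.242 V.

+2.242 V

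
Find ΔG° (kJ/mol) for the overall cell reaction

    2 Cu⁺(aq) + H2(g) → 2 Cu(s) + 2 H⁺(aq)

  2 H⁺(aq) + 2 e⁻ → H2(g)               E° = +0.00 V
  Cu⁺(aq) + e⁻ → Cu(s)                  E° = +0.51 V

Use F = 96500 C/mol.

In the reaction as written Cu⁺(aq) is reduced, so the Cu⁺/Cu couple is the cathode and 2H⁺/H₂ is the anode.
E°cell = +0.51 − (+0.00) = +0.51 V; balancing electrons gives n = 2.
ΔG° = −nFE°cell = −(2)(96500)(+0.51) J/mol = −98.4 kJ/mol.

−98.4 kJ/mol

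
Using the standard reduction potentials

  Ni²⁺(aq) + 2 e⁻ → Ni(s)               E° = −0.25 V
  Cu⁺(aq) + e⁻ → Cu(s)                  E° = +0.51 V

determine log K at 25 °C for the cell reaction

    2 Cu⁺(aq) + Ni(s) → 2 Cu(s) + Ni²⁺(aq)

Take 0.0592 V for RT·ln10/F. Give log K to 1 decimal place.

The Cu⁺/Cu couple is reduced (cathode); E°cell = +0.51 − (−0.25) = +0.76 V with n = 2.
At equilibrium E = 0, so log K = nE°cell / 0.0592 = (2)(+0.76) / 0.0592 = 25.7.

log K = 25.7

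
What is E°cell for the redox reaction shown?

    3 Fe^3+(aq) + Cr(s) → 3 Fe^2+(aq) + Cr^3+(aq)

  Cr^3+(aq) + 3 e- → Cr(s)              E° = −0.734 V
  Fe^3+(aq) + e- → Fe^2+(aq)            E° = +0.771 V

+1.505 V

Fe^3+(aq) gains electrons, so the Fe³⁺/Fe²⁺ couple is the cathode; the Cr³⁺/Cr couple is the anode.
E°cell = E°(cathode) − E°(anode) = +0.771 − (−0.734) = +1.505 V.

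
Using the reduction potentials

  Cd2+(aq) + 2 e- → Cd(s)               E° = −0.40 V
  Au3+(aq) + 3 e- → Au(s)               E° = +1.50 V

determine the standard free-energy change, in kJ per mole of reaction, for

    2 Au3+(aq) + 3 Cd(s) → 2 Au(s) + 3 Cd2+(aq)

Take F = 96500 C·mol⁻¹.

In the reaction as written Au3+(aq) is reduced, so the Au³⁺/Au couple is the cathode and Cd²⁺/Cd is the anode.
E°cell = +1.50 − (−0.40) = +1.90 V; balancing electrons gives n = 6.
ΔG° = −nFE°cell = −(6)(96500)(+1.90) J/mol = −1100 kJ/mol.

−1100 kJ/mol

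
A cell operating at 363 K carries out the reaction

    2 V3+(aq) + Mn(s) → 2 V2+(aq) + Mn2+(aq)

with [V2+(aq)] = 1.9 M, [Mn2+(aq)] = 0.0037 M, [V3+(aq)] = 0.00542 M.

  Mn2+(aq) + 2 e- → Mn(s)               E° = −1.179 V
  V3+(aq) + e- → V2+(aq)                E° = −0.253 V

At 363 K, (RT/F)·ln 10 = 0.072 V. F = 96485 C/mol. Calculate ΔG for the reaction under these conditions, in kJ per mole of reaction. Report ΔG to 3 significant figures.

E°cell = −0.253 − (−1.179) = +0.926 V; the balanced reaction transfers n = 2 electrons.
Here Q = ([V2+(aq)]^2·[Mn2+(aq)]) / [V3+(aq)]^2 = 455 (log Q = 2.658), giving E = +0.926 − (0.072/2)·(2.658) = +0.8303 V.
Finally ΔG = −nFE = −(2)(96485 C/mol)(+0.8303 V) = −160 kJ/mol.

−160 kJ/mol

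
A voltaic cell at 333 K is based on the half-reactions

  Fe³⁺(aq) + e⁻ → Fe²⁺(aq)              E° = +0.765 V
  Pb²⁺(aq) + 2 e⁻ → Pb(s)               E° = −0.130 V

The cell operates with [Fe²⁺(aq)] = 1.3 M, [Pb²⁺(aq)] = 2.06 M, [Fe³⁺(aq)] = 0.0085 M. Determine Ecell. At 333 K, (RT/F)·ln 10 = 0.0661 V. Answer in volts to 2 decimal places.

Fe³⁺/Fe²⁺ is reduced (cathode, E° = +0.765 V) and Pb²⁺/Pb is oxidized (anode).
E°cell = +0.765 − (−0.130) = +0.895 V, with n = 2 electrons transferred.
For the overall reaction 2 Fe³⁺(aq) + Pb(s) → 2 Fe²⁺(aq) + Pb²⁺(aq), Q = ([Fe²⁺(aq)]^2·[Pb²⁺(aq)]) / [Fe³⁺(aq)]^2 = 4.82×10^4, giving log Q = 4.683.
Applying E = E° − (RT ln10/nF)·log Q gives +0.895 − (0.0661/2)(4.683) = +0.74 V.

+0.74 V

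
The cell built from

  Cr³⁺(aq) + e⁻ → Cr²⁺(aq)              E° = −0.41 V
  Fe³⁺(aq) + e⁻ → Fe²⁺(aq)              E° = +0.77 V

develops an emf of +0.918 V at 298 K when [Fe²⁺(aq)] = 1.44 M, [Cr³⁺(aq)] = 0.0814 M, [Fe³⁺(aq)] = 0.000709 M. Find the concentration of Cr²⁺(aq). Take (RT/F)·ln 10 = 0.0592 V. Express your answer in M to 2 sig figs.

0.0062 M

With Fe³⁺/Fe²⁺ at the cathode and Cr³⁺/Cr²⁺ at the anode, E°cell = +0.77 − (−0.41) = +1.18 V (n = 1).
From the Nernst equation, log Q = n(E° − E)/0.0592 = 1·(+1.18 − (+0.918))/0.0592 = 4.426.
For Fe³⁺(aq) + Cr²⁺(aq) → Fe²⁺(aq) + Cr³⁺(aq), the reaction quotient is Q = ([Fe²⁺(aq)]·[Cr³⁺(aq)]) / ([Fe³⁺(aq)]·[Cr²⁺(aq)]).
Solving for the unknown gives log [Cr²⁺(aq)] = −2.208, so [Cr²⁺(aq)] ≈ 0.0062 M.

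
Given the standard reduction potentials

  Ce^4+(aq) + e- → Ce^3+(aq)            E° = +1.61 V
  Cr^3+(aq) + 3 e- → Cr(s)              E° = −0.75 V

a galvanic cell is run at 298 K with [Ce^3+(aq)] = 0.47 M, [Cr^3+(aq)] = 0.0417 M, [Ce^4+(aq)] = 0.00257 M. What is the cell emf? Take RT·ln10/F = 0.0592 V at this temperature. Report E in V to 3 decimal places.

The Ce⁴⁺/Ce³⁺ couple has the more positive E°, so it is the cathode; Cr³⁺/Cr is the anode.
E°cell = +1.61 − (−0.75) = +2.36 V, with n = 3 electrons transferred.
Balancing gives 3 Ce^4+(aq) + Cr(s) → 3 Ce^3+(aq) + Cr^3+(aq); hence Q = ([Ce^3+(aq)]^3·[Cr^3+(aq)]) / [Ce^4+(aq)]^3 = 2.55×10^5 (log Q = 5.407).
By the Nernst equation, E = +2.36 − (0.0592/3)·(5.407) = +2.253 V.

+2.253 V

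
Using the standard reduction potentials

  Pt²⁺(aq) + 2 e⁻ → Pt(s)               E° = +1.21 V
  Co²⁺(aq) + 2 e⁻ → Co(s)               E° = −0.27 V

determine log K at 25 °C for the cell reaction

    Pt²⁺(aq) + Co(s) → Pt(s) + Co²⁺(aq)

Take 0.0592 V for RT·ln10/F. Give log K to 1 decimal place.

The Pt²⁺/Pt couple is reduced (cathode); E°cell = +1.21 − (−0.27) = +1.48 V with n = 2.
At equilibrium E = 0, so log K = nE°cell / 0.0592 = (2)(+1.48) / 0.0592 = 50.0.

log K = 50.0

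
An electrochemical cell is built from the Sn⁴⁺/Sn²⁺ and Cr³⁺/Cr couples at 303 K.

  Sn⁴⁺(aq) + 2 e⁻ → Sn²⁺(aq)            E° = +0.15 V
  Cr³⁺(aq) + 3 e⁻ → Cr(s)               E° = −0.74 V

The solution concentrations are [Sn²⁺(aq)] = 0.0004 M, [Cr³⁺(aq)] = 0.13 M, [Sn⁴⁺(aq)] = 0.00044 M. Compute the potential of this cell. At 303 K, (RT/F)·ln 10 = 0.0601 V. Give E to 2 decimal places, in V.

+0.91 V

Sn⁴⁺/Sn²⁺ is reduced (cathode, E° = +0.15 V) and Cr³⁺/Cr is oxidized (anode).
E°cell = +0.15 − (−0.74) = +0.89 V, with n = 6 electrons transferred.
For the overall reaction 3 Sn⁴⁺(aq) + 2 Cr(s) → 3 Sn²⁺(aq) + 2 Cr³⁺(aq), Q = ([Sn²⁺(aq)]^3·[Cr³⁺(aq)]^2) / [Sn⁴⁺(aq)]^3 = 0.0127, giving log Q = −1.896.
E = E° − (0.0601/n)·log Q = +0.89 − (0.0601/6)(−1.896) = +0.91 V.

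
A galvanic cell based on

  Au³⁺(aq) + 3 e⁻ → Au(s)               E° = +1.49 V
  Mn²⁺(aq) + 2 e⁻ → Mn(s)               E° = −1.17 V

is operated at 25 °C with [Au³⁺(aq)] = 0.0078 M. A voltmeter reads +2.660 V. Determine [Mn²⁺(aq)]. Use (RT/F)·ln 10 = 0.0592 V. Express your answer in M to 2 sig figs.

With Au³⁺/Au at the cathode and Mn²⁺/Mn at the anode, E°cell = +1.49 − (−1.17) = +2.66 V (n = 6).
From the Nernst equation, log Q = n(E° − E)/0.0592 = 6·(+2.66 − (+2.660))/0.0592 = 0.000.
The balanced reaction is 2 Au³⁺(aq) + 3 Mn(s) → 2 Au(s) + 3 Mn²⁺(aq), so Q = [Mn²⁺(aq)]^3 / [Au³⁺(aq)]^2.
Solving for the unknown gives log [Mn²⁺(aq)] = −1.405, so [Mn²⁺(aq)] ≈ 0.039 M.

0.039 M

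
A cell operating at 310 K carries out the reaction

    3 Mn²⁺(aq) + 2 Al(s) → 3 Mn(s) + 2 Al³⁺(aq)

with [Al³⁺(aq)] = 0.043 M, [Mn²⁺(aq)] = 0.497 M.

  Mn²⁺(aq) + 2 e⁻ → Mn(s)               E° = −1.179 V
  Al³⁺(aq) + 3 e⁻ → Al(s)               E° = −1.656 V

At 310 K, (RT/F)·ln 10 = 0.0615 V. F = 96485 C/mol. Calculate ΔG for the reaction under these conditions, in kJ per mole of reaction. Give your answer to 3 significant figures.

With Mn²⁺/Mn reduced at the cathode, E°cell = −1.179 − (−1.656) = +0.477 V and n = 6.
Here Q = [Al³⁺(aq)]^2 / [Mn²⁺(aq)]^3 = 0.0151 (log Q = −1.822), giving E = +0.477 − (0.0615/6)·(−1.822) = +0.4957 V.
ΔG = −nFE = −(6)(96485)(+0.4957) J/mol = −287 kJ/mol.

−287 kJ/mol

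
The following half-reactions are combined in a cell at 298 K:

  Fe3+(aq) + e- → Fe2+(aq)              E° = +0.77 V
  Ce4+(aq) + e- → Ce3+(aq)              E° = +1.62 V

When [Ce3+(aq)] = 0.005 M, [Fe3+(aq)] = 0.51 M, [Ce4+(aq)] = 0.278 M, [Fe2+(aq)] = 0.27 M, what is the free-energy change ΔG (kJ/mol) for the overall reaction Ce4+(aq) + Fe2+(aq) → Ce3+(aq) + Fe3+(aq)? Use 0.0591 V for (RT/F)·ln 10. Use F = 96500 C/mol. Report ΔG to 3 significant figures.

E°cell = +1.62 − (+0.77) = +0.85 V; the balanced reaction transfers n = 1 electron.
Q = ([Ce3+(aq)]·[Fe3+(aq)]) / ([Ce4+(aq)]·[Fe2+(aq)]) = 0.034, so log Q = −1.469 and E = +0.85 − (0.0591/1)(−1.469) = +0.9368 V.
Then ΔG = −nFE = −1 × 96500 × +0.9368 J/mol = −90.4 kJ/mol.

−90.4 kJ/mol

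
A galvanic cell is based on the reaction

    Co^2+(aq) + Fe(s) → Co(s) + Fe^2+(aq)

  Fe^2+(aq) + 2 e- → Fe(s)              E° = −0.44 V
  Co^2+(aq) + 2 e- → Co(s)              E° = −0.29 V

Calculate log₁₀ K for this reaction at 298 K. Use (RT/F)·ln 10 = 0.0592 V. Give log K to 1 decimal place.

The Co²⁺/Co couple is reduced (cathode); E°cell = −0.29 − (−0.44) = +0.15 V with n = 2.
At equilibrium E = 0, so log K = nE°cell / 0.0592 = (2)(+0.15) / 0.0592 = 5.1.

log K = 5.1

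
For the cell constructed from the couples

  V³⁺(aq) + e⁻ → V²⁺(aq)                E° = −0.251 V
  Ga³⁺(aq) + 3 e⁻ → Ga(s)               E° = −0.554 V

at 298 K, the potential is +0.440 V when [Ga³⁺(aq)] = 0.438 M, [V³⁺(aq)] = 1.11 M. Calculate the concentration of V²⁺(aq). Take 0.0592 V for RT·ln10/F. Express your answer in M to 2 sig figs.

0.0071 M

With V³⁺/V²⁺ at the cathode and Ga³⁺/Ga at the anode, E°cell = −0.251 − (−0.554) = +0.303 V (n = 3).
Since E = E° − (0.0592/n)·log Q, log Q = n(E° − E)/0.0592 = −6.943.
The balanced reaction is 3 V³⁺(aq) + Ga(s) → 3 V²⁺(aq) + Ga³⁺(aq), so Q = ([V²⁺(aq)]^3·[Ga³⁺(aq)]) / [V³⁺(aq)]^3.
Solving for the unknown gives log [V²⁺(aq)] = −2.150, so [V²⁺(aq)] ≈ 0.0071 M.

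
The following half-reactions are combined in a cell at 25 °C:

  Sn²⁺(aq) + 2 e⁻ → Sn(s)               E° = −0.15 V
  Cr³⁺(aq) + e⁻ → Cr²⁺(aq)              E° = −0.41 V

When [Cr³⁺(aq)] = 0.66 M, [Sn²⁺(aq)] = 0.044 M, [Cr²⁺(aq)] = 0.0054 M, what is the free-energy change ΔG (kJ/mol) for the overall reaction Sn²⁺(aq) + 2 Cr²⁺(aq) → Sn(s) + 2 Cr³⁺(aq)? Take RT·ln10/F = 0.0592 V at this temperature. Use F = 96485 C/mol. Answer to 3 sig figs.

E°cell = −0.15 − (−0.41) = +0.26 V; the balanced reaction transfers n = 2 electrons.
Q = [Cr³⁺(aq)]^2 / ([Sn²⁺(aq)]·[Cr²⁺(aq)]^2) = 3.4×10^5, so log Q = 5.531 and E = +0.26 − (0.0592/2)(5.531) = +0.0963 V.
Finally ΔG = −nFE = −(2)(96485 C/mol)(+0.0963 V) = −18.6 kJ/mol.

−18.6 kJ/mol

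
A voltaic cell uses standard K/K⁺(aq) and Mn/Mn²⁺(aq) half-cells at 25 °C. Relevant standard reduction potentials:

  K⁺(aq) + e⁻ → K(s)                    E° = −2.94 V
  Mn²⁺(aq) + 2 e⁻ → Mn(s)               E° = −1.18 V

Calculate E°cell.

+1.76 V

Of the two couples in this cell, the one with the more positive reduction potential is reduced at the cathode: here that is Mn²⁺/Mn (−1.18 V); K⁺/K (−2.94 V) is the anode.
E°cell = E°(cathode) − E°(anode) = −1.18 − (−2.94) = +1.76 V.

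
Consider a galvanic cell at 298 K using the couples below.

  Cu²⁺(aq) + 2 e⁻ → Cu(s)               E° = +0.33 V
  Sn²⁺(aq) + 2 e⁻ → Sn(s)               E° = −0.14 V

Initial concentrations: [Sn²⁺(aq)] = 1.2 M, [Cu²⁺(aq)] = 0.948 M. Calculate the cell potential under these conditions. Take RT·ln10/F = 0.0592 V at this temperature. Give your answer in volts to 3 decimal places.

+0.467 V

Since E°(Cu²⁺/Cu) > E°(Sn²⁺/Sn), Cu²⁺/Cu serves as the cathode.
The standard potential is +0.33 − (−0.14) = +0.47 V and the balanced reaction transfers n = 2 electrons.
Balancing gives Cu²⁺(aq) + Sn(s) → Cu(s) + Sn²⁺(aq); hence Q = [Sn²⁺(aq)] / [Cu²⁺(aq)] = 1.27 (log Q = 0.102).
Applying E = E° − (RT ln10/nF)·log Q gives +0.47 − (0.0592/2)(0.102) = +0.467 V.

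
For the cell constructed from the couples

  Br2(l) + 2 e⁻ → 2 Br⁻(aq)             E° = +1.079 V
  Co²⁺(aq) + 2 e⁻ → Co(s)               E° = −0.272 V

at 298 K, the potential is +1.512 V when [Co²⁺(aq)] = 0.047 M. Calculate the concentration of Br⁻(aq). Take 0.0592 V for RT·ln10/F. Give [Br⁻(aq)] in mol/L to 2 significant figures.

0.0088 M

Br₂/Br⁻ is the cathode (higher E°); E°cell = +1.079 − (−0.272) = +1.351 V with n = 2.
Since E = E° − (0.0592/n)·log Q, log Q = n(E° − E)/0.0592 = −5.439.
For Br2(l) + Co(s) → 2 Br⁻(aq) + Co²⁺(aq), the reaction quotient is Q = [Br⁻(aq)]^2·[Co²⁺(aq)].
Isolating [Br⁻(aq)] in Q = 10^{−5.439} yields log [Br⁻(aq)] = −2.056, i.e. 0.0088 M.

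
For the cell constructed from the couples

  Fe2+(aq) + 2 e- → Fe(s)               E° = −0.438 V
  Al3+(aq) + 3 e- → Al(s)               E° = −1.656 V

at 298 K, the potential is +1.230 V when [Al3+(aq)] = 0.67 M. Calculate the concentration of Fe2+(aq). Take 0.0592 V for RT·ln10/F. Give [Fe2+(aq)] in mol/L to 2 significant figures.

With Fe²⁺/Fe at the cathode and Al³⁺/Al at the anode, E°cell = −0.438 − (−1.656) = +1.218 V (n = 6).
From the Nernst equation, log Q = n(E° − E)/0.0592 = 6·(+1.218 − (+1.230))/0.0592 = −1.216.
Balancing electrons gives 3 Fe2+(aq) + 2 Al(s) → 3 Fe(s) + 2 Al3+(aq); thus Q = [Al3+(aq)]^2 / [Fe2+(aq)]^3.
Isolating [Fe2+(aq)] in Q = 10^{−1.216} yields log [Fe2+(aq)] = 0.289, i.e. 1.9 M.

1.9 M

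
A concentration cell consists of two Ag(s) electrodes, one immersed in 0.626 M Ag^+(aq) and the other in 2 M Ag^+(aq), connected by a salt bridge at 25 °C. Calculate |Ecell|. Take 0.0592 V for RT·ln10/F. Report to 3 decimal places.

For a concentration cell E°cell = 0, since both electrodes use the same couple.
The compartment with the higher Ag^+(aq) concentration (2 M) acts as the cathode; ions are reduced there and produced at the dilute (0.626 M) anode.
With n = 1, Ecell = −(0.0592/1)·log([dilute]/[conc]) = −(0.0592/1)·log(0.626/2) = +0.030 V.

0.030 V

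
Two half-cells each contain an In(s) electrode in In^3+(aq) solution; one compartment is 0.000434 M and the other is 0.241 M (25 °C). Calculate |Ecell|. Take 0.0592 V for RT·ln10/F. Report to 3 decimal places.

0.054 V

For a concentration cell E°cell = 0, since both electrodes use the same couple.
The compartment with the higher In^3+(aq) concentration (0.241 M) acts as the cathode; ions are reduced there and produced at the dilute (0.000434 M) anode.
With n = 3, Ecell = −(0.0592/3)·log([dilute]/[conc]) = −(0.0592/3)·log(0.000434/0.241) = +0.054 V.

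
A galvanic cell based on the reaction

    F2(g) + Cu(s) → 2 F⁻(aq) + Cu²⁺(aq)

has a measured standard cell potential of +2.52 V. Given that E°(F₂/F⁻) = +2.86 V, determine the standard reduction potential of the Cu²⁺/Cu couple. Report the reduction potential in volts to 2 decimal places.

In the reaction as written the F₂/F⁻ couple is reduced (cathode) and Cu²⁺/Cu is oxidized (anode), so E°cell = E°(F₂/F⁻) − E°(Cu²⁺/Cu).
E°(Cu²⁺/Cu) = E°(cathode) − E°cell = +2.86 − (+2.52) = +0.34 V.

+0.34 V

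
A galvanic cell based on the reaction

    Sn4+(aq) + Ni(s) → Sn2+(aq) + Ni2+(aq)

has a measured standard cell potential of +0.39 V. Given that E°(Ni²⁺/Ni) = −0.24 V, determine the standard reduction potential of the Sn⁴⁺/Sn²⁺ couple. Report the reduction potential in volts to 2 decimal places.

In the reaction as written the Sn⁴⁺/Sn²⁺ couple is reduced (cathode) and Ni²⁺/Ni is oxidized (anode), so E°cell = E°(Sn⁴⁺/Sn²⁺) − E°(Ni²⁺/Ni).
E°(Sn⁴⁺/Sn²⁺) = E°cell + E°(anode) = +0.39 + (−0.24) = +0.15 V.

+0.15 V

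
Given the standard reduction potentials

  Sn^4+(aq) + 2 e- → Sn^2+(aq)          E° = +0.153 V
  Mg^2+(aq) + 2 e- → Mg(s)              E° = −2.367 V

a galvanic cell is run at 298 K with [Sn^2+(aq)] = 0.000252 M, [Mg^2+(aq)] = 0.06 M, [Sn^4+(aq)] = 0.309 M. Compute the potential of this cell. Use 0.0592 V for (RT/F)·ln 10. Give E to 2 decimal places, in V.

Since E°(Sn⁴⁺/Sn²⁺) > E°(Mg²⁺/Mg), Sn⁴⁺/Sn²⁺ serves as the cathode.
E°cell = +0.153 − (−2.367) = +2.520 V, with n = 2 electrons transferred.
The balanced reaction is Sn^4+(aq) + Mg(s) → Sn^2+(aq) + Mg^2+(aq), so Q = ([Sn^2+(aq)]·[Mg^2+(aq)]) / [Sn^4+(aq)] = 4.89×10^−5 and log Q = −4.310.
By the Nernst equation, E = +2.520 − (0.0592/2)·(−4.310) = +2.65 V.

+2.65 V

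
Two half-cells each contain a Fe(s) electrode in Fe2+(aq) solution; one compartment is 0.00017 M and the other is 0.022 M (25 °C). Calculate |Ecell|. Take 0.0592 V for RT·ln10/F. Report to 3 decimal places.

For a concentration cell E°cell = 0, since both electrodes use the same couple.
The compartment with the higher Fe2+(aq) concentration (0.022 M) acts as the cathode; ions are reduced there and produced at the dilute (0.00017 M) anode.
With n = 2, Ecell = −(0.0592/2)·log([dilute]/[conc]) = −(0.0592/2)·log(0.00017/0.022) = +0.063 V.

0.063 V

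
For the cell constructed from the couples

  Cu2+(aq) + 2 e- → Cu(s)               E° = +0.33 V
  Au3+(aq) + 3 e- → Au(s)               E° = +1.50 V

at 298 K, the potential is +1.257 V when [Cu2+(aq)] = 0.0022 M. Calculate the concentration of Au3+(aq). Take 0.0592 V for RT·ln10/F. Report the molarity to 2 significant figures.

The Au³⁺/Au couple has the larger reduction potential, so it is the cathode: E°cell = +1.50 − (+0.33) = +1.17 V and n = 6.
Since E = E° − (0.0592/n)·log Q, log Q = n(E° − E)/0.0592 = −8.818.
For 2 Au3+(aq) + 3 Cu(s) → 2 Au(s) + 3 Cu2+(aq), the reaction quotient is Q = [Cu2+(aq)]^3 / [Au3+(aq)]^2.
Isolating [Au3+(aq)] in Q = 10^{−8.818} yields log [Au3+(aq)] = 0.423, i.e. 2.6 M.

2.6 M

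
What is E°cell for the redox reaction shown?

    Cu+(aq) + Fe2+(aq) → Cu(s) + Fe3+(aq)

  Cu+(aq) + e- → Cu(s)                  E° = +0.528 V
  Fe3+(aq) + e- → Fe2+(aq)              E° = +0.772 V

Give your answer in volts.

−0.244 V

Cu+(aq) gains electrons, so the Cu⁺/Cu couple is the cathode; the Fe³⁺/Fe²⁺ couple is the anode.
E°cell = E°(cathode) − E°(anode) = +0.528 − (+0.772) = −0.244 V.
The negative E°cell means the reaction is non-spontaneous in the direction written.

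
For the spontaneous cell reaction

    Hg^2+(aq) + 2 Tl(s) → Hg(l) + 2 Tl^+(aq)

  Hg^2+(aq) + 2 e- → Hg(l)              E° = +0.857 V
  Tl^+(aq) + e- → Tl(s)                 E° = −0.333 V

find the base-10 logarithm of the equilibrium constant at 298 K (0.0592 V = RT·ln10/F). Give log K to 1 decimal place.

The Hg²⁺/Hg couple is reduced (cathode); E°cell = +0.857 − (−0.333) = +1.190 V with n = 2.
At equilibrium E = 0, so log K = nE°cell / 0.0592 = (2)(+1.190) / 0.0592 = 40.2.

log K = 40.2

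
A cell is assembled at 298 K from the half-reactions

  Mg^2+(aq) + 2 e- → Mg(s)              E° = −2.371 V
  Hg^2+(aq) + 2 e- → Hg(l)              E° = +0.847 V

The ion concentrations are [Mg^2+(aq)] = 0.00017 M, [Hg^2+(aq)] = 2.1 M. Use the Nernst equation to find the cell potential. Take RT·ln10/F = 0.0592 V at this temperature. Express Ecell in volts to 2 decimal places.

Since E°(Hg²⁺/Hg) > E°(Mg²⁺/Mg), Hg²⁺/Hg serves as the cathode.
E°cell = +0.847 − (−2.371) = +3.218 V, with n = 2 electrons transferred.
Balancing gives Hg^2+(aq) + Mg(s) → Hg(l) + Mg^2+(aq); hence Q = [Mg^2+(aq)] / [Hg^2+(aq)] = 8.1×10^−5 (log Q = −4.092).
Applying E = E° − (RT ln10/nF)·log Q gives +3.218 − (0.0592/2)(−4.092) = +3.34 V.

+3.34 V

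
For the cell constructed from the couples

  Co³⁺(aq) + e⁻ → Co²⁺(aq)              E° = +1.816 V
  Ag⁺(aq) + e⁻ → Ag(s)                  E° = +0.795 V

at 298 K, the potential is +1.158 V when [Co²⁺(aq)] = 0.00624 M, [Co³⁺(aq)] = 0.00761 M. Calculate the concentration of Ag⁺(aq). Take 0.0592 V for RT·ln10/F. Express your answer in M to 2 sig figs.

The Co³⁺/Co²⁺ couple has the larger reduction potential, so it is the cathode: E°cell = +1.816 − (+0.795) = +1.021 V and n = 1.
Rearranging E = E° − (0.0592/n)·log Q gives log Q = 1(+1.021 − (+1.158))/0.0592 = −2.314.
For Co³⁺(aq) + Ag(s) → Co²⁺(aq) + Ag⁺(aq), the reaction quotient is Q = ([Co²⁺(aq)]·[Ag⁺(aq)]) / [Co³⁺(aq)].
Isolating [Ag⁺(aq)] in Q = 10^{−2.314} yields log [Ag⁺(aq)] = −2.228, i.e. 0.0059 M.

0.0059 M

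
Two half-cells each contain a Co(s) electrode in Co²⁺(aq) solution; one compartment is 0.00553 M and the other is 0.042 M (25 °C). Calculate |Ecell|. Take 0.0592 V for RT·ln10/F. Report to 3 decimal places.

For a concentration cell E°cell = 0, since both electrodes use the same couple.
The compartment with the higher Co²⁺(aq) concentration (0.042 M) acts as the cathode; ions are reduced there and produced at the dilute (0.00553 M) anode.
With n = 2, Ecell = −(0.0592/2)·log([dilute]/[conc]) = −(0.0592/2)·log(0.00553/0.042) = +0.026 V.

0.026 V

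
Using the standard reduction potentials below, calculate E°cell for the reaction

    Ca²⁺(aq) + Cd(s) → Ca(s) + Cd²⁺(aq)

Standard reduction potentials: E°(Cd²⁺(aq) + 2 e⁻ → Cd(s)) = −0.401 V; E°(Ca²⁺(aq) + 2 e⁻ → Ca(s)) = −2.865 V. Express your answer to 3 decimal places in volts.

−2.464 V

Ca²⁺(aq) gains electrons, so the Ca²⁺/Ca couple is the cathode; the Cd²⁺/Cd couple is the anode.
E°cell = E°(cathode) − E°(anode) = −2.865 − (−0.401) = −2.464 V.
The negative E°cell means the reaction is non-spontaneous in the direction written.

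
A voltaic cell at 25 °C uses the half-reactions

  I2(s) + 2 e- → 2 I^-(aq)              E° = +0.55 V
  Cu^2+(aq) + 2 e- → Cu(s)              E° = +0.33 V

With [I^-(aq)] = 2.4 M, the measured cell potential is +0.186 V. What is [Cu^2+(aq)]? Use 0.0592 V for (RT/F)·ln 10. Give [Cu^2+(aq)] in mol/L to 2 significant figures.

The I₂/I⁻ couple has the larger reduction potential, so it is the cathode: E°cell = +0.55 − (+0.33) = +0.22 V and n = 2.
Rearranging E = E° − (0.0592/n)·log Q gives log Q = 2(+0.22 − (+0.186))/0.0592 = 1.149.
Balancing electrons gives I2(s) + Cu(s) → 2 I^-(aq) + Cu^2+(aq); thus Q = [I^-(aq)]^2·[Cu^2+(aq)].
Solving for the unknown gives log [Cu^2+(aq)] = 0.389, so [Cu^2+(aq)] ≈ 2.4 M.

2.4 M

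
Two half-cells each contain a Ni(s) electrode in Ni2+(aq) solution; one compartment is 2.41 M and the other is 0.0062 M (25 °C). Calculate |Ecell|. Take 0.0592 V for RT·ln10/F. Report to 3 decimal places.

For a concentration cell E°cell = 0, since both electrodes use the same couple.
The compartment with the higher Ni2+(aq) concentration (2.41 M) acts as the cathode; ions are reduced there and produced at the dilute (0.0062 M) anode.
With n = 2, Ecell = −(0.0592/2)·log([dilute]/[conc]) = −(0.0592/2)·log(0.0062/2.41) = +0.077 V.

0.077 V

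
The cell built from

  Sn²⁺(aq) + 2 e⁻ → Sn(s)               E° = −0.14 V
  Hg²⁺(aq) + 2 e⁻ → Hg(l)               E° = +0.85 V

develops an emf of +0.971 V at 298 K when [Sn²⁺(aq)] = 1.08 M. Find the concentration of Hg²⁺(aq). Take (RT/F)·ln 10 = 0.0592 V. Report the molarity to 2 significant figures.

0.25 M

Hg²⁺/Hg is the cathode (higher E°); E°cell = +0.85 − (−0.14) = +0.99 V with n = 2.
Rearranging E = E° − (0.0592/n)·log Q gives log Q = 2(+0.99 − (+0.971))/0.0592 = 0.642.
The balanced reaction is Hg²⁺(aq) + Sn(s) → Hg(l) + Sn²⁺(aq), so Q = [Sn²⁺(aq)] / [Hg²⁺(aq)].
Isolating [Hg²⁺(aq)] in Q = 10^{0.642} yields log [Hg²⁺(aq)] = −0.609, i.e. 0.25 M.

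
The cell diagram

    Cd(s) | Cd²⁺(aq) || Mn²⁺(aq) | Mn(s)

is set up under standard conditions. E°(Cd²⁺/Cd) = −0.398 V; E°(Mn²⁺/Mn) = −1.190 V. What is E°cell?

By convention the left-hand electrode in cell notation is the anode (oxidation) and the right-hand electrode is the cathode (reduction).
E°cell = E°(right) − E°(left) = −1.190 − (−0.398) = −0.792 V.
The negative sign shows that, as written, the cell would require an external voltage to drive the reaction.

−0.792 V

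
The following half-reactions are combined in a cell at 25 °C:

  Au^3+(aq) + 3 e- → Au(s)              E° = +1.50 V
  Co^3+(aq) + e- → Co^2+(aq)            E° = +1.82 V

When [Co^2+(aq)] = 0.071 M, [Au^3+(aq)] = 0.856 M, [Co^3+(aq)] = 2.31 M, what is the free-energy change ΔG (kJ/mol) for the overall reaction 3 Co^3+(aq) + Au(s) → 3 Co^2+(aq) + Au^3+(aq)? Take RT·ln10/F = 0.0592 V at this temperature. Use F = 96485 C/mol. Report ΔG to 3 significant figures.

With Co³⁺/Co²⁺ reduced at the cathode, E°cell = +1.82 − (+1.50) = +0.32 V and n = 3.
Q = ([Co^2+(aq)]^3·[Au^3+(aq)]) / [Co^3+(aq)]^3 = 2.49×10^−5, so log Q = −4.605 and E = +0.32 − (0.0592/3)(−4.605) = +0.4109 V.
Finally ΔG = −nFE = −(3)(96485 C/mol)(+0.4109 V) = −119 kJ/mol.

−119 kJ/mol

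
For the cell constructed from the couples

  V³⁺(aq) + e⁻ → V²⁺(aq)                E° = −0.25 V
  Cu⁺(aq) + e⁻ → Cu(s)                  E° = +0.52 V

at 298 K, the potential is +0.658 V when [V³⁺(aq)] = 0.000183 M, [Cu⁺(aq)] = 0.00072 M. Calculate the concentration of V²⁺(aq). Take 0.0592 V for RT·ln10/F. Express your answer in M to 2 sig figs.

0.0033 M

With Cu⁺/Cu at the cathode and V³⁺/V²⁺ at the anode, E°cell = +0.52 − (−0.25) = +0.77 V (n = 1).
Rearranging E = E° − (0.0592/n)·log Q gives log Q = 1(+0.77 − (+0.658))/0.0592 = 1.892.
The balanced reaction is Cu⁺(aq) + V²⁺(aq) → Cu(s) + V³⁺(aq), so Q = [V³⁺(aq)] / ([Cu⁺(aq)]·[V²⁺(aq)]).
Substituting the known concentrations and solving, log [V²⁺(aq)] = −2.487 and [V²⁺(aq)] = 0.0033 M.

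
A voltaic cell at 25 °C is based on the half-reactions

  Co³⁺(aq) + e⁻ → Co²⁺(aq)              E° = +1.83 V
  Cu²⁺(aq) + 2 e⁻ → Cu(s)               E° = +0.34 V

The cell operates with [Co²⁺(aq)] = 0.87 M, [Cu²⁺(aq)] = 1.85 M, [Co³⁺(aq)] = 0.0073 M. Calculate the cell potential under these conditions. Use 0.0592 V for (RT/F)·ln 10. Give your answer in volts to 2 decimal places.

+1.36 V

Co³⁺/Co²⁺ is reduced (cathode, E° = +1.83 V) and Cu²⁺/Cu is oxidized (anode).
The standard potential is +1.83 − (+0.34) = +1.49 V and the balanced reaction transfers n = 2 electrons.
Balancing gives 2 Co³⁺(aq) + Cu(s) → 2 Co²⁺(aq) + Cu²⁺(aq); hence Q = ([Co²⁺(aq)]^2·[Cu²⁺(aq)]) / [Co³⁺(aq)]^2 = 2.63×10^4 (log Q = 4.420).
Applying E = E° − (RT ln10/nF)·log Q gives +1.49 − (0.0592/2)(4.420) = +1.36 V.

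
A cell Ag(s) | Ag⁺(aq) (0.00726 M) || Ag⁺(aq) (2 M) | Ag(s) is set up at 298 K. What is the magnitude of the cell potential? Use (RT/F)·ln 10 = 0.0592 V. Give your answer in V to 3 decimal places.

0.144 V

For a concentration cell E°cell = 0, since both electrodes use the same couple.
The compartment with the higher Ag⁺(aq) concentration (2 M) acts as the cathode; ions are reduced there and produced at the dilute (0.00726 M) anode.
With n = 1, Ecell = −(0.0592/1)·log([dilute]/[conc]) = −(0.0592/1)·log(0.00726/2) = +0.144 V.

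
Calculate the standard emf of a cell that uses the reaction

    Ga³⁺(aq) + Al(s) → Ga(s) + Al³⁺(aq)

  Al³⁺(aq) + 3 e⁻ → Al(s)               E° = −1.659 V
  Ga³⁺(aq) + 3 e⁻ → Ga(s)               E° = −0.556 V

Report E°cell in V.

In the reaction as written, Ga³⁺(aq) is reduced (cathode) and Al³⁺(aq) is produced by oxidation at the anode.
E°cell = E°(cathode) − E°(anode) = −0.556 − (−1.659) = +1.103 V.
The positive value indicates the reaction is spontaneous as written.

+1.103 V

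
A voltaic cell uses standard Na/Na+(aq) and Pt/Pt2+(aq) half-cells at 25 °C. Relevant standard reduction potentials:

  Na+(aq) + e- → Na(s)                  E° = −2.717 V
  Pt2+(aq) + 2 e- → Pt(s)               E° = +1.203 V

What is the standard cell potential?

+3.920 V

Of the two couples in this cell, the one with the more positive reduction potential is reduced at the cathode: here that is Pt²⁺/Pt (+1.203 V); Na⁺/Na (−2.717 V) is the anode.
E°cell = E°(cathode) − E°(anode) = +1.203 − (−2.717) = +3.920 V.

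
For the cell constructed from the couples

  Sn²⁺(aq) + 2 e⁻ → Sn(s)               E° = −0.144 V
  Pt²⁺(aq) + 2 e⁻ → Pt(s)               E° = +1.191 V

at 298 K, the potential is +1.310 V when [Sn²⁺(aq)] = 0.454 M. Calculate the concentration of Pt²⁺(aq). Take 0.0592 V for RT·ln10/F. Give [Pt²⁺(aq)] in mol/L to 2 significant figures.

The Pt²⁺/Pt couple has the larger reduction potential, so it is the cathode: E°cell = +1.191 − (−0.144) = +1.335 V and n = 2.
Rearranging E = E° − (0.0592/n)·log Q gives log Q = 2(+1.335 − (+1.310))/0.0592 = 0.845.
For Pt²⁺(aq) + Sn(s) → Pt(s) + Sn²⁺(aq), the reaction quotient is Q = [Sn²⁺(aq)] / [Pt²⁺(aq)].
Substituting the known concentrations and solving, log [Pt²⁺(aq)] = −1.188 and [Pt²⁺(aq)] = 0.065 M.

0.065 M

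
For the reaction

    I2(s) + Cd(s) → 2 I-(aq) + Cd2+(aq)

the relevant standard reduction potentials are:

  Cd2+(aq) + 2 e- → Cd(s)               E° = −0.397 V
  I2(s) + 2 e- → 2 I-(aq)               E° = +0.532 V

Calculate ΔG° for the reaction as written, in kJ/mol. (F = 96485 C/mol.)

In the reaction as written I2(s) is reduced, so the I₂/I⁻ couple is the cathode and Cd²⁺/Cd is the anode.
E°cell = +0.532 − (−0.397) = +0.929 V; balancing electrons gives n = 2.
ΔG° = −nFE°cell = −(2)(96485)(+0.929) J/mol = −179 kJ/mol.

−179 kJ/mol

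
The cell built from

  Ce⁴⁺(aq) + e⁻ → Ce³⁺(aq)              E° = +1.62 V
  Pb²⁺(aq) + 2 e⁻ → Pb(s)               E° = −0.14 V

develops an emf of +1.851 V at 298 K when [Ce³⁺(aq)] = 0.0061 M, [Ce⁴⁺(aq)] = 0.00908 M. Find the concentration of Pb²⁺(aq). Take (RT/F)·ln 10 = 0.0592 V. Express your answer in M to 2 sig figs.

0.0019 M

The Ce⁴⁺/Ce³⁺ couple has the larger reduction potential, so it is the cathode: E°cell = +1.62 − (−0.14) = +1.76 V and n = 2.
Rearranging E = E° − (0.0592/n)·log Q gives log Q = 2(+1.76 − (+1.851))/0.0592 = −3.074.
For 2 Ce⁴⁺(aq) + Pb(s) → 2 Ce³⁺(aq) + Pb²⁺(aq), the reaction quotient is Q = ([Ce³⁺(aq)]^2·[Pb²⁺(aq)]) / [Ce⁴⁺(aq)]^2.
Isolating [Pb²⁺(aq)] in Q = 10^{−3.074} yields log [Pb²⁺(aq)] = −2.728, i.e. 0.0019 M.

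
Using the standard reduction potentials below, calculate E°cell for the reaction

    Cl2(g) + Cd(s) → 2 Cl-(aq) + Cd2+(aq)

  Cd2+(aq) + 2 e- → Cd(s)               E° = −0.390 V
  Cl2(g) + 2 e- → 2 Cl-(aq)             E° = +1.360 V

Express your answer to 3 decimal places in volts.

+1.750 V

In the reaction as written, Cl2(g) is reduced (cathode) and Cd2+(aq) is produced by oxidation at the anode.
E°cell = E°(cathode) − E°(anode) = +1.360 − (−0.390) = +1.750 V.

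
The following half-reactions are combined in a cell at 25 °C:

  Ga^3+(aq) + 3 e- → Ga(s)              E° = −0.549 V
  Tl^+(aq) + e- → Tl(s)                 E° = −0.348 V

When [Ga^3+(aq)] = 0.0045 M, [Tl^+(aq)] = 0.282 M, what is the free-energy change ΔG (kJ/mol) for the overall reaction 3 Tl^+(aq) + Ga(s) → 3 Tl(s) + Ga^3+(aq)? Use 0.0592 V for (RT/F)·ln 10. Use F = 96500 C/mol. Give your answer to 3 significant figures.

E°cell = −0.348 − (−0.549) = +0.201 V; the balanced reaction transfers n = 3 electrons.
Here Q = [Ga^3+(aq)] / [Tl^+(aq)]^3 = 0.201 (log Q = −0.698), giving E = +0.201 − (0.0592/3)·(−0.698) = +0.2148 V.
Finally ΔG = −nFE = −(3)(96500 C/mol)(+0.2148 V) = −62.2 kJ/mol.

−62.2 kJ/mol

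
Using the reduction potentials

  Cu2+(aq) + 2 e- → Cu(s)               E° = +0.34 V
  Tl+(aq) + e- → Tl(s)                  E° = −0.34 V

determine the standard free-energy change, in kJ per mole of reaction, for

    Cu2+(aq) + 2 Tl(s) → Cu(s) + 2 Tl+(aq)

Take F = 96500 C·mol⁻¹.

−131 kJ/mol

In the reaction as written Cu2+(aq) is reduced, so the Cu²⁺/Cu couple is the cathode and Tl⁺/Tl is the anode.
E°cell = +0.34 − (−0.34) = +0.68 V; balancing electrons gives n = 2.
ΔG° = −nFE°cell = −(2)(96500)(+0.68) J/mol = −131 kJ/mol.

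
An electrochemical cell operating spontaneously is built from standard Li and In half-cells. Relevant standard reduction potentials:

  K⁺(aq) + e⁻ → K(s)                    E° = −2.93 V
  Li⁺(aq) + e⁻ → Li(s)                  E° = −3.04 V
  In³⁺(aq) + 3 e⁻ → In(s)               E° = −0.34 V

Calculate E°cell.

+2.70 V

Of the two couples in this cell, the one with the more positive reduction potential is reduced at the cathode: here that is In³⁺/In (−0.34 V); Li⁺/Li (−3.04 V) is the anode.
E°cell = E°(cathode) − E°(anode) = −0.34 − (−3.04) = +2.70 V.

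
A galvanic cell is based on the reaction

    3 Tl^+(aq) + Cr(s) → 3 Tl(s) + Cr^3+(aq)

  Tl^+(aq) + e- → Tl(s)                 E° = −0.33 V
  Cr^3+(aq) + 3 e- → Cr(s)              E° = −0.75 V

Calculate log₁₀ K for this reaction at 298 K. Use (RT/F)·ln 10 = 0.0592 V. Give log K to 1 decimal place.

log K = 21.3

The Tl⁺/Tl couple is reduced (cathode); E°cell = −0.33 − (−0.75) = +0.42 V with n = 3.
At equilibrium E = 0, so log K = nE°cell / 0.0592 = (3)(+0.42) / 0.0592 = 21.3.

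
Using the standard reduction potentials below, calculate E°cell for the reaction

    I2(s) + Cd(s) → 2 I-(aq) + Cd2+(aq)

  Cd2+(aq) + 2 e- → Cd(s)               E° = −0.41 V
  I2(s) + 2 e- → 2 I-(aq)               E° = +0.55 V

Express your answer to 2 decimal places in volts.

In the reaction as written, I2(s) is reduced (cathode) and Cd2+(aq) is produced by oxidation at the anode.
E°cell = E°(cathode) − E°(anode) = +0.55 − (−0.41) = +0.96 V.

+0.96 V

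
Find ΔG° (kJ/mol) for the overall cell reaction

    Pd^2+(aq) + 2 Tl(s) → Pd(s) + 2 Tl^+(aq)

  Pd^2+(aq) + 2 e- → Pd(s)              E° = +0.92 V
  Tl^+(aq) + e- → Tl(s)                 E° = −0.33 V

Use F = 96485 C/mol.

In the reaction as written Pd^2+(aq) is reduced, so the Pd²⁺/Pd couple is the cathode and Tl⁺/Tl is the anode.
E°cell = +0.92 − (−0.33) = +1.25 V; balancing electrons gives n = 2.
ΔG° = −nFE°cell = −(2)(96485)(+1.25) J/mol = −241 kJ/mol.

−241 kJ/mol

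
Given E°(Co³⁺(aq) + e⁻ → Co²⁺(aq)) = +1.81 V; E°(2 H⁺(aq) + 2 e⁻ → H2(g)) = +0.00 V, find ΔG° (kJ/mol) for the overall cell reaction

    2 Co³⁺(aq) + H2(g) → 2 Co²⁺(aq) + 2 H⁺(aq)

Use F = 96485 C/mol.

−349 kJ/mol

In the reaction as written Co³⁺(aq) is reduced, so the Co³⁺/Co²⁺ couple is the cathode and 2H⁺/H₂ is the anode.
E°cell = +1.81 − (+0.00) = +1.81 V; balancing electrons gives n = 2.
ΔG° = −nFE°cell = −(2)(96485)(+1.81) J/mol = −349 kJ/mol.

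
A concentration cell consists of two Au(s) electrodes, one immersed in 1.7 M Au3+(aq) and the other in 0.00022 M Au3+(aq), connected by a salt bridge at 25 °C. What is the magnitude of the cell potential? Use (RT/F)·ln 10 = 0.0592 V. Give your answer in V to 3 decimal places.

For a concentration cell E°cell = 0, since both electrodes use the same couple.
The compartment with the higher Au3+(aq) concentration (1.7 M) acts as the cathode; ions are reduced there and produced at the dilute (0.00022 M) anode.
With n = 3, Ecell = −(0.0592/3)·log([dilute]/[conc]) = −(0.0592/3)·log(0.00022/1.7) = +0.077 V.

0.077 V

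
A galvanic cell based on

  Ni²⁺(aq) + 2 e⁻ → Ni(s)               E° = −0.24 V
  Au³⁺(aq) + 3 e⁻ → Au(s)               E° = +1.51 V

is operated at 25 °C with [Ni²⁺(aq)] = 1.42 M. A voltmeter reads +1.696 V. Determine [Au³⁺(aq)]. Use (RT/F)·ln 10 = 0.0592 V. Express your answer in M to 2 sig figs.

With Au³⁺/Au at the cathode and Ni²⁺/Ni at the anode, E°cell = +1.51 − (−0.24) = +1.75 V (n = 6).
Since E = E° − (0.0592/n)·log Q, log Q = n(E° − E)/0.0592 = 5.473.
The balanced reaction is 2 Au³⁺(aq) + 3 Ni(s) → 2 Au(s) + 3 Ni²⁺(aq), so Q = [Ni²⁺(aq)]^3 / [Au³⁺(aq)]^2.
Substituting the known concentrations and solving, log [Au³⁺(aq)] = −2.508 and [Au³⁺(aq)] = 0.0031 M.

0.0031 M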